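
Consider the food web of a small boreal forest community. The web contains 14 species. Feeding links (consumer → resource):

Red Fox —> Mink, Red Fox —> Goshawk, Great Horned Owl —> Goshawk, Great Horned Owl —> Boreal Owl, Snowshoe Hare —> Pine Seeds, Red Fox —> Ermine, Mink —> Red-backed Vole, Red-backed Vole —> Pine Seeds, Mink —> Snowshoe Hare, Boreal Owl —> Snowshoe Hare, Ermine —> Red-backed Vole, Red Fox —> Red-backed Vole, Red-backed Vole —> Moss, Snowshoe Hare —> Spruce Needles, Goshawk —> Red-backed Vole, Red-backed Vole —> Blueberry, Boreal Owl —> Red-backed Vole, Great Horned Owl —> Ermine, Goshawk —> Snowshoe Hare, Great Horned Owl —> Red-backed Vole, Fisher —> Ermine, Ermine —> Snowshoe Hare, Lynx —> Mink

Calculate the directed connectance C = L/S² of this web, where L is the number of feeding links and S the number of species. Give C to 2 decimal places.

C = 0.12

The web has S = 14 species and L = 23 feeding links.
C = L / S² = 23 / 196 = 0.1173 ≈ 0.12.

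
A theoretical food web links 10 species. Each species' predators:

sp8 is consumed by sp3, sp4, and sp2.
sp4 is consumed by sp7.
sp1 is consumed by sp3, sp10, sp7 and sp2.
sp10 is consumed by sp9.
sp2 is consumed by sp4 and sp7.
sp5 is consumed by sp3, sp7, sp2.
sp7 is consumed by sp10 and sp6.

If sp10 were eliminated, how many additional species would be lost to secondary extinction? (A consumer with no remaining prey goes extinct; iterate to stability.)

1

Remove sp10.
Round 1: sp9 (all prey gone) → extinct.
No further losses. Total secondary extinctions: 1.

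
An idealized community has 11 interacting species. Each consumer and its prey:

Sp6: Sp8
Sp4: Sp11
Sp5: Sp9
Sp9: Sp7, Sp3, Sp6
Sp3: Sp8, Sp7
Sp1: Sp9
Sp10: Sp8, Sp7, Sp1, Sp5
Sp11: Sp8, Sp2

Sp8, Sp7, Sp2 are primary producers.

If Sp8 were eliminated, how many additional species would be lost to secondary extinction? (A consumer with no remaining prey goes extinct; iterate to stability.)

Remove Sp8.
Round 1: Sp6 (all prey gone) → extinct.
No further losses. Total secondary extinctions: 1.

1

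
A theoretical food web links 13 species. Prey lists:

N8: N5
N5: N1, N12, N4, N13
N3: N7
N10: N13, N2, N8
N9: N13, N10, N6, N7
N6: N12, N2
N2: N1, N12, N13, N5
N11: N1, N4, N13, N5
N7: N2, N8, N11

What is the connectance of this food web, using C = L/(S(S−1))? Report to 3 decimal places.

C = 0.167

The web has S = 13 species and L = 26 feeding links.
C = L / (S(S−1)) = 26 / 156 = 0.1667 ≈ 0.167.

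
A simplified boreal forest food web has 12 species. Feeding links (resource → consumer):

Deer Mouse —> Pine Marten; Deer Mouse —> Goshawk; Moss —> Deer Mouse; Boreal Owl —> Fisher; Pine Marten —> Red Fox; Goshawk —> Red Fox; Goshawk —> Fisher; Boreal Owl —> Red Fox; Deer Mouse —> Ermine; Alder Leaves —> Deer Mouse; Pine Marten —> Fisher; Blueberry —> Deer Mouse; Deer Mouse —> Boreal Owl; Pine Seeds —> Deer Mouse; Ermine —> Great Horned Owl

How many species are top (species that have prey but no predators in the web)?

Top species (has prey, but nothing eats it): Red Fox, Great Horned Owl, Fisher.
Count: 3.

3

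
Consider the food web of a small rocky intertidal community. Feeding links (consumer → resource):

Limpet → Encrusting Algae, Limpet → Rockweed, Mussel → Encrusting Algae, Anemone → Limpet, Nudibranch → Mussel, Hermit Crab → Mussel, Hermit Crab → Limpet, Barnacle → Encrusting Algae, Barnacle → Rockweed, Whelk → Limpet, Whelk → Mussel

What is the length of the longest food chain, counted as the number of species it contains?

One longest chain: Encrusting Algae → Limpet → Anemone.
It has 3 species and 2 links.

3 species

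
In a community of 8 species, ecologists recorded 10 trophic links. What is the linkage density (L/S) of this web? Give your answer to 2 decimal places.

L/S = 1.25

There are L = 10 links among S = 8 species.
L/S = 10/8 = 1.2500 ≈ 1.25.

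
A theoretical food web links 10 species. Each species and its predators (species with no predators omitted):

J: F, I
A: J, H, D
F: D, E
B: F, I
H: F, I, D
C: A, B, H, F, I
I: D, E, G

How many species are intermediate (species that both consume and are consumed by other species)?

Intermediate species (has both prey and predators): A, B, J, H, F, I.
Count: 6.

6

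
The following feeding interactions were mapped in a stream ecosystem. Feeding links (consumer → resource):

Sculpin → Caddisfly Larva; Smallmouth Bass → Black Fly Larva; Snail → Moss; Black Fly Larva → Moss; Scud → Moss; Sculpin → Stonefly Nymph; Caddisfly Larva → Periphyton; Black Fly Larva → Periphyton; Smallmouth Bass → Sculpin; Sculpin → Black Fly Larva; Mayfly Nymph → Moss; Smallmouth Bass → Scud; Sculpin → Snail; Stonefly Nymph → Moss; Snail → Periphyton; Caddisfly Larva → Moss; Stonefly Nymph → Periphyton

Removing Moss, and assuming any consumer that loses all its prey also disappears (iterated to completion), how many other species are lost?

Remove Moss.
Round 1: Scud (all prey gone), Mayfly Nymph (all prey gone) → extinct.
No further losses. Total secondary extinctions: 2.

2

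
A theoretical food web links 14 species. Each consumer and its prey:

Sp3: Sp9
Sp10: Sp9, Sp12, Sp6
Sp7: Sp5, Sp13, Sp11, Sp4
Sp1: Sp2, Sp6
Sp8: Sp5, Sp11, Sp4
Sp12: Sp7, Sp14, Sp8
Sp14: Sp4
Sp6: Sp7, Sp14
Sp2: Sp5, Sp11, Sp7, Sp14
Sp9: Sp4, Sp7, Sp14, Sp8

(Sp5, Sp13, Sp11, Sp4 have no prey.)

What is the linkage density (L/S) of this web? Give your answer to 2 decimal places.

L/S = 1.93

There are L = 27 links among S = 14 species.
L/S = 27/14 = 1.9286 ≈ 1.93.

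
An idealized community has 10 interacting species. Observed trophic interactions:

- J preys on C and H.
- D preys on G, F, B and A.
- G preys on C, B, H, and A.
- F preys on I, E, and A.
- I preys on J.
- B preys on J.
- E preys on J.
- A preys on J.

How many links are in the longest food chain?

4 links

One longest chain: H → J → B → G → D.
It has 5 species and 4 links.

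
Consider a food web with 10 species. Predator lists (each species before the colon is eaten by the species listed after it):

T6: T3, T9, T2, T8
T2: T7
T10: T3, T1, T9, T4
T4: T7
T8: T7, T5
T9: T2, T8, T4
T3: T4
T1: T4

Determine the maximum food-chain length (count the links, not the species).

One longest chain: T10 → T9 → T2 → T7.
It has 4 species and 3 links.

3 links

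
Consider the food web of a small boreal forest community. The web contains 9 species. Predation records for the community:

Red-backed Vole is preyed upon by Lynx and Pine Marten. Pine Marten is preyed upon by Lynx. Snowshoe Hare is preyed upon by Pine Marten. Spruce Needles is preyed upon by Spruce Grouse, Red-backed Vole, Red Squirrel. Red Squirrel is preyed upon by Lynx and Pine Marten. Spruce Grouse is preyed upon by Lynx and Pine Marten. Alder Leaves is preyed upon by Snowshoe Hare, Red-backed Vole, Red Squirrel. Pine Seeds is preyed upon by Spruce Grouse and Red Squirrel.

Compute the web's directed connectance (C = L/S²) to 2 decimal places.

C = 0.20

The web has S = 9 species and L = 16 feeding links.
C = L / S² = 16 / 81 = 0.1975 ≈ 0.20.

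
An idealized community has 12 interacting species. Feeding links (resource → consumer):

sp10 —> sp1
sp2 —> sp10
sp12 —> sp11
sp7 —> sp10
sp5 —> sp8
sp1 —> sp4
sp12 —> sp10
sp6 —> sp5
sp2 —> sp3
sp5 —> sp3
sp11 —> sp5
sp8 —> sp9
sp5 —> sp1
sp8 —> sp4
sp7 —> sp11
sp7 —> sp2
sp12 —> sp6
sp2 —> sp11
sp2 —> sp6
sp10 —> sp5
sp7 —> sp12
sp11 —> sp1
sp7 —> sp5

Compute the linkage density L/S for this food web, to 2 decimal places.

L/S = 1.92

There are L = 23 links among S = 12 species.
L/S = 23/12 = 1.9167 ≈ 1.92.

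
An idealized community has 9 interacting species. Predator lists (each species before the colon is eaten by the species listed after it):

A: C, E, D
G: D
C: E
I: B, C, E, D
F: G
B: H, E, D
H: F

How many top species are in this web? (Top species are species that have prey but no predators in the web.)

Top species (has prey, but nothing eats it): E, D.
Count: 2.

2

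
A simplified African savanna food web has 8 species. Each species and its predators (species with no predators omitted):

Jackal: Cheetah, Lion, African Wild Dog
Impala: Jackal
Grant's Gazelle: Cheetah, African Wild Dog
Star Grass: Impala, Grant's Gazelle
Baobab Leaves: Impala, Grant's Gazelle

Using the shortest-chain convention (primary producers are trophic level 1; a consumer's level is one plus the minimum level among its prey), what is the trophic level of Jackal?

Trophic level 3

Baobab Leaves is a producer → level 1.
Impala eats Baobab Leaves → level 2.
Jackal eats Impala → level 3.
No prey of Jackal is below level 2, so 3 is the minimum.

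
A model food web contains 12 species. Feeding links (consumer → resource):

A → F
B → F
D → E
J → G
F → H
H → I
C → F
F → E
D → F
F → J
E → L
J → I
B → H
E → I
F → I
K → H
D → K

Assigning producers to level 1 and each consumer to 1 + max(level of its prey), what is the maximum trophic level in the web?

4

Producers (level 1): G, I, L.
G → J → F → A gives A level 4.
No species has a prey at level 4, so no species reaches level 5.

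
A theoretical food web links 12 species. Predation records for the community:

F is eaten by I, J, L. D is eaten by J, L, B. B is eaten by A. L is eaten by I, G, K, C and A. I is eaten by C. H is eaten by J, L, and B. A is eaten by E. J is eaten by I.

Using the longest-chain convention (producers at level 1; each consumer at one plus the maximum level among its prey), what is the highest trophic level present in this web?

Producers (level 1): D, H, F.
D → L → I → C gives C level 4.
No species has a prey at level 4, so no species reaches level 5.

4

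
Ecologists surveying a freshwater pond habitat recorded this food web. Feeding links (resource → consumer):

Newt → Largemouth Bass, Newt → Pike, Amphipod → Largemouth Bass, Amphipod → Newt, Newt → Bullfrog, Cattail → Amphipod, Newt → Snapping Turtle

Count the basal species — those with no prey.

Basal species (no prey listed): Cattail.
Count: 1.

1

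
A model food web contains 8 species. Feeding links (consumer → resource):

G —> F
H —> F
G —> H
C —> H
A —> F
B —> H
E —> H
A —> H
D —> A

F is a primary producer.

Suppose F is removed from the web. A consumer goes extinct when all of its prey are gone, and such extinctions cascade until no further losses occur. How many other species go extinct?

Remove F.
Round 1: H (all prey gone) → extinct.
Round 2: A (all prey gone), B (all prey gone), C (all prey gone), G (all prey gone), E (all prey gone) → extinct.
Round 3: D (all prey gone) → extinct.
No further losses. Total secondary extinctions: 7.

7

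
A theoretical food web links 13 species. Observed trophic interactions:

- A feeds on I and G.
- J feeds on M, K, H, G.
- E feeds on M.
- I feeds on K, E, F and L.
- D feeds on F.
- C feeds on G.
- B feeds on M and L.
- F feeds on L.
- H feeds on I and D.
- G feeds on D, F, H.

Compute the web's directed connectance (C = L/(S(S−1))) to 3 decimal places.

C = 0.135

The web has S = 13 species and L = 21 feeding links.
C = L / (S(S−1)) = 21 / 156 = 0.1346 ≈ 0.135.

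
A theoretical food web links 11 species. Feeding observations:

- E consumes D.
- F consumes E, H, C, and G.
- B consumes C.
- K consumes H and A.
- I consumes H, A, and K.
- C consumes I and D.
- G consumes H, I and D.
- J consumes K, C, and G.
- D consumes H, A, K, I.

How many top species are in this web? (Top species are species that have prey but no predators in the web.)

3

Top species (has prey, but nothing eats it): J, B, F.
Count: 3.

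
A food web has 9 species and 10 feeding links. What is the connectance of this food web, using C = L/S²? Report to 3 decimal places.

The web has S = 9 species and L = 10 feeding links.
C = L / S² = 10 / 81 = 0.1235 ≈ 0.123.

C = 0.123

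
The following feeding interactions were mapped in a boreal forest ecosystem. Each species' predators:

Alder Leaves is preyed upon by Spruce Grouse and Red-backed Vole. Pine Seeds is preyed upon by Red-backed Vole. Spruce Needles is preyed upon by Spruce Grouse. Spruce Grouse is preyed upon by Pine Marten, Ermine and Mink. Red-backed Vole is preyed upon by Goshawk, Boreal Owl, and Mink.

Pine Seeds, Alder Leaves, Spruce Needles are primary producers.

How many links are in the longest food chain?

One longest chain: Alder Leaves → Spruce Grouse → Ermine.
It has 3 species and 2 links.

2 links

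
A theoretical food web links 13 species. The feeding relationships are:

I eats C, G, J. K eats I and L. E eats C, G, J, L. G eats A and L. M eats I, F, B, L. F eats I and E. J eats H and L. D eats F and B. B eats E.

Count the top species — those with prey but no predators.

3

Top species (has prey, but nothing eats it): K, D, M.
Count: 3.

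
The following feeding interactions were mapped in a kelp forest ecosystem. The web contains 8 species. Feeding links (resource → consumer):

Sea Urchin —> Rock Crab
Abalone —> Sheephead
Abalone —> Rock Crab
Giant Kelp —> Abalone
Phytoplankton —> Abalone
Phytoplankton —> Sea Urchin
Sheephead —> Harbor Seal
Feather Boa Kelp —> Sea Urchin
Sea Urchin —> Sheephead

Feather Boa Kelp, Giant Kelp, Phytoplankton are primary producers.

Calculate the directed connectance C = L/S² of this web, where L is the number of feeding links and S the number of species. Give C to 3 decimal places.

The web has S = 8 species and L = 9 feeding links.
C = L / S² = 9 / 64 = 0.1406 ≈ 0.141.

C = 0.141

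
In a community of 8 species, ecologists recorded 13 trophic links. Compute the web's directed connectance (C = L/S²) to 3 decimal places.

C = 0.203

The web has S = 8 species and L = 13 feeding links.
C = L / S² = 13 / 64 = 0.2031 ≈ 0.203.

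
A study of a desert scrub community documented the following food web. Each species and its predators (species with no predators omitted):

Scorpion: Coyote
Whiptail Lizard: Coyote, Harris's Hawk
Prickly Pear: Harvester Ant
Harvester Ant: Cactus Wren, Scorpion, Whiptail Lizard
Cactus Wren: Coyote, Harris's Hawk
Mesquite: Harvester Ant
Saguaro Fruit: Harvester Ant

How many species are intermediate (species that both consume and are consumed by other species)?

4

Intermediate species (has both prey and predators): Harvester Ant, Cactus Wren, Scorpion, Whiptail Lizard.
Count: 4.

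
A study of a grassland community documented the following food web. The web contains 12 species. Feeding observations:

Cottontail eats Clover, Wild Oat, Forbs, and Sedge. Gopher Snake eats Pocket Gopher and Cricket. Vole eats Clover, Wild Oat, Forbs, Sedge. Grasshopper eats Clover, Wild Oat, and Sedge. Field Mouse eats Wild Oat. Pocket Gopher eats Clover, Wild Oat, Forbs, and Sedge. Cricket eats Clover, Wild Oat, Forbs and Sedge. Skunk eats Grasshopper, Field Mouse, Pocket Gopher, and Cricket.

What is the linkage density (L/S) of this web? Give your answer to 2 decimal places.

L/S = 2.17

There are L = 26 links among S = 12 species.
L/S = 26/12 = 2.1667 ≈ 2.17.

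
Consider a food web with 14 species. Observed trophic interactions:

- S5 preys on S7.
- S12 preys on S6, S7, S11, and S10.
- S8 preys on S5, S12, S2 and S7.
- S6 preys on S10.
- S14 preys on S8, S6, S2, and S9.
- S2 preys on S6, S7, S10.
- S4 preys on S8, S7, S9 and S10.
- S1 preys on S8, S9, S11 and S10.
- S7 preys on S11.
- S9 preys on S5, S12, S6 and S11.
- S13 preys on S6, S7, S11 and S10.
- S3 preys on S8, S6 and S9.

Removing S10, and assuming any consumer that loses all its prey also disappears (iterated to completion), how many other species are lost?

1

Remove S10.
Round 1: S6 (all prey gone) → extinct.
No further losses. Total secondary extinctions: 1.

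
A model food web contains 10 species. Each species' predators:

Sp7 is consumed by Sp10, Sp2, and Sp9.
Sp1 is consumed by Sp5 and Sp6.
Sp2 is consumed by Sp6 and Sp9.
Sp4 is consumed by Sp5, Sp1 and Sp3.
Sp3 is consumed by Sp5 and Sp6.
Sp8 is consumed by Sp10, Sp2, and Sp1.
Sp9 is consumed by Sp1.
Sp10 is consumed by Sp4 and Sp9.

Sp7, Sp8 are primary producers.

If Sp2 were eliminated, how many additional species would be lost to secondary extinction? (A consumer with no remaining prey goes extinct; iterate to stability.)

0

Remove Sp2.
Every predator of it retains at least one other prey: Sp9 still has Sp7, Sp10; Sp6 still has Sp1, Sp3.
No consumer loses all prey, so no secondary extinctions occur.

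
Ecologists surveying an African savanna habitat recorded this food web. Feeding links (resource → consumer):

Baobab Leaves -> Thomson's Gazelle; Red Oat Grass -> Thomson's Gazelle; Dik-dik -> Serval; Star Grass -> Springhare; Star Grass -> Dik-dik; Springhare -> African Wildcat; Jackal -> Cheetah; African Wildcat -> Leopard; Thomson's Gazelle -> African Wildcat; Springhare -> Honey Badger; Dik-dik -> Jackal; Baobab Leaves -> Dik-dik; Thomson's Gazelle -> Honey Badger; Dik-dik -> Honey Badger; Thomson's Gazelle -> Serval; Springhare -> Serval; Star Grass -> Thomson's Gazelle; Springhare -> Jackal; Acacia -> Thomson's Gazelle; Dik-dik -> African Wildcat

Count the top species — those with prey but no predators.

Top species (has prey, but nothing eats it): Honey Badger, Serval, Leopard, Cheetah.
Count: 4.

4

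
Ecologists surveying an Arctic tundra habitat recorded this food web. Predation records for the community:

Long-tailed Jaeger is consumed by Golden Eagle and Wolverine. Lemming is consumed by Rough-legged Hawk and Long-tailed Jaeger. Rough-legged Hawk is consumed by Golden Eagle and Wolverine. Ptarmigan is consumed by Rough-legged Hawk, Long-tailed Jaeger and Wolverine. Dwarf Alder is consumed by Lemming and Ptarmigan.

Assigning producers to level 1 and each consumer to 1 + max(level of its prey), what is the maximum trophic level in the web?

4

Producers (level 1): Dwarf Alder.
Dwarf Alder → Ptarmigan → Rough-legged Hawk → Wolverine gives Wolverine level 4.
No species has a prey at level 4, so no species reaches level 5.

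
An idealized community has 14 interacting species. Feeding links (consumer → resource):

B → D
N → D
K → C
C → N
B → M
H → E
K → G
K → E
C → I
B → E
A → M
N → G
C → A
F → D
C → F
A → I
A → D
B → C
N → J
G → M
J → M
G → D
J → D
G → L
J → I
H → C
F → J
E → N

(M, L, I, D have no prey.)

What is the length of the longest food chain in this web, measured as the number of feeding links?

4 links

One longest chain: M → J → N → C → H.
It has 5 species and 4 links.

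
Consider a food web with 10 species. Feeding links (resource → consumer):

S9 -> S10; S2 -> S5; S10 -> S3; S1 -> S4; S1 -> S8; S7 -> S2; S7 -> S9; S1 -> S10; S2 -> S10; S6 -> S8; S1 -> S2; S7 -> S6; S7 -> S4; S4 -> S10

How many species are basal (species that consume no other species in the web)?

Basal species (no prey listed): S7, S1.
Count: 2.

2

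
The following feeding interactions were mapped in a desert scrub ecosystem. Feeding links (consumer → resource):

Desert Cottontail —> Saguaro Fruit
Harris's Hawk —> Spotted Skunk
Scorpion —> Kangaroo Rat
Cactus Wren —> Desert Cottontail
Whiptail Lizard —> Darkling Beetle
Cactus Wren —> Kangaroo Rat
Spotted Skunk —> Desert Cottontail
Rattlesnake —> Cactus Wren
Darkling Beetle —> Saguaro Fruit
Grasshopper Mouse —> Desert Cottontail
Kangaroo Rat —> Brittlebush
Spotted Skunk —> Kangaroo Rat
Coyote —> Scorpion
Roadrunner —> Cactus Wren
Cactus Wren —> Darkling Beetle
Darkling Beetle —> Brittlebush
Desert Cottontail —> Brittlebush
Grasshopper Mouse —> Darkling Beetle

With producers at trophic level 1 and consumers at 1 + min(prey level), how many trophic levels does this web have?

Producers (level 1): Brittlebush, Saguaro Fruit.
Following each consumer down to its lowest-level prey: Brittlebush → Desert Cottontail → Spotted Skunk → Harris's Hawk (levels 1 through 4).
All prey of Harris's Hawk (Spotted Skunk 3) are at level 3 or above, so Harris's Hawk is at level 1 + 3 = 4.
Every consumer has at least one prey at level 3 or below, so none exceeds level 4.

4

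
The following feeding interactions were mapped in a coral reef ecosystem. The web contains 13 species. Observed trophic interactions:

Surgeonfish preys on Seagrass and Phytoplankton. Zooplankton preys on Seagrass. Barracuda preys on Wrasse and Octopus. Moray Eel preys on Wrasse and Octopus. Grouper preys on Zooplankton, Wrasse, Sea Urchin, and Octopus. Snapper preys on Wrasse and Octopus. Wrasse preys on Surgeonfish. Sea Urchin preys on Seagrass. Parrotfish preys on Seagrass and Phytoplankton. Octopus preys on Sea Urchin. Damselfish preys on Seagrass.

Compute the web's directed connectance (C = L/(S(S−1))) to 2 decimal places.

The web has S = 13 species and L = 19 feeding links.
C = L / (S(S−1)) = 19 / 156 = 0.1218 ≈ 0.12.

C = 0.12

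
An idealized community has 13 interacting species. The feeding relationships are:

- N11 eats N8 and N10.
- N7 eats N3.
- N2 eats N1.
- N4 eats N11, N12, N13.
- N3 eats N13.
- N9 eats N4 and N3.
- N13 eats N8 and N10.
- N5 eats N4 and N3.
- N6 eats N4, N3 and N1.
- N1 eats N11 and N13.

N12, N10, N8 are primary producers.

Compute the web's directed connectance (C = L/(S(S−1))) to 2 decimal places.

C = 0.12

The web has S = 13 species and L = 19 feeding links.
C = L / (S(S−1)) = 19 / 156 = 0.1218 ≈ 0.12.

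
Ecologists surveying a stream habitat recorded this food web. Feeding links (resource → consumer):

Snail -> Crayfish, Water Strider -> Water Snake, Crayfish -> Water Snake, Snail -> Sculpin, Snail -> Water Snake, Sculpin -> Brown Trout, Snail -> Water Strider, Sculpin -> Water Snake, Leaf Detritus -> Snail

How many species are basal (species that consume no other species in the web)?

1

Basal species (no prey listed): Leaf Detritus.
Count: 1.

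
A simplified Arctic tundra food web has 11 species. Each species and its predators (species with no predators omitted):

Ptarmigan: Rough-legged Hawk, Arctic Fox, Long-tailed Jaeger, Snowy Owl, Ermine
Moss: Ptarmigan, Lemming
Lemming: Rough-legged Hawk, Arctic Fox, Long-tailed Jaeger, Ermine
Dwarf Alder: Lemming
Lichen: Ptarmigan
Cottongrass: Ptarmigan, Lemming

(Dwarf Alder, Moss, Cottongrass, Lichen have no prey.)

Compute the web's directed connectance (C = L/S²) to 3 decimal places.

C = 0.124

The web has S = 11 species and L = 15 feeding links.
C = L / S² = 15 / 121 = 0.1240 ≈ 0.124.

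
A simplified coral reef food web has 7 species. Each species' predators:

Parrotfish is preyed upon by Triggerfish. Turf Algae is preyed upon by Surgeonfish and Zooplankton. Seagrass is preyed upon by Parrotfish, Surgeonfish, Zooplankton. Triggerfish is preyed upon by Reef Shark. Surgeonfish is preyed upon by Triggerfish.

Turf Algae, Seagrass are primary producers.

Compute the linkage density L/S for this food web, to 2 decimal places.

There are L = 8 links among S = 7 species.
L/S = 8/7 = 1.1429 ≈ 1.14.

L/S = 1.14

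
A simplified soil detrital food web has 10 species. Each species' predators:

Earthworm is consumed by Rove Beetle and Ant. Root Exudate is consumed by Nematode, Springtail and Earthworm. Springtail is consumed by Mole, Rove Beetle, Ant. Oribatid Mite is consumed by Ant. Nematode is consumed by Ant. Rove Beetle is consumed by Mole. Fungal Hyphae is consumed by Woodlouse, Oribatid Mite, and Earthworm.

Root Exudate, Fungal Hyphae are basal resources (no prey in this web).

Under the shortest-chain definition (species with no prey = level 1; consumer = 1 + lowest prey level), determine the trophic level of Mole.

Trophic level 3

Root Exudate has no prey (basal) → level 1.
Springtail eats Root Exudate → level 2.
Mole eats Springtail → level 3.
No prey of Mole is below level 2, so 3 is the minimum.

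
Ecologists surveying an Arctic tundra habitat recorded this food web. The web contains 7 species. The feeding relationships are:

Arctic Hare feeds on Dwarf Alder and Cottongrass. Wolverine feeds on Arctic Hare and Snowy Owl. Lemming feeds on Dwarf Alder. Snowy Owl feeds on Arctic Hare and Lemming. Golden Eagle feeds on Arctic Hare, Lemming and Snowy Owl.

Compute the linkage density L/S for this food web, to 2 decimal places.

There are L = 10 links among S = 7 species.
L/S = 10/7 = 1.4286 ≈ 1.43.

L/S = 1.43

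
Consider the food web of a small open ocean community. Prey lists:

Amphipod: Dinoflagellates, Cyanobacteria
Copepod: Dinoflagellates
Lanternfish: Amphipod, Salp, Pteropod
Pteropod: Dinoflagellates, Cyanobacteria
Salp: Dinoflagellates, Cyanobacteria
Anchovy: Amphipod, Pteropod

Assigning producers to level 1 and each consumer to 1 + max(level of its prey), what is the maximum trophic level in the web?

3

Producers (level 1): Dinoflagellates, Cyanobacteria.
Dinoflagellates → Amphipod → Lanternfish gives Lanternfish level 3.
No species has a prey at level 3, so no species reaches level 4.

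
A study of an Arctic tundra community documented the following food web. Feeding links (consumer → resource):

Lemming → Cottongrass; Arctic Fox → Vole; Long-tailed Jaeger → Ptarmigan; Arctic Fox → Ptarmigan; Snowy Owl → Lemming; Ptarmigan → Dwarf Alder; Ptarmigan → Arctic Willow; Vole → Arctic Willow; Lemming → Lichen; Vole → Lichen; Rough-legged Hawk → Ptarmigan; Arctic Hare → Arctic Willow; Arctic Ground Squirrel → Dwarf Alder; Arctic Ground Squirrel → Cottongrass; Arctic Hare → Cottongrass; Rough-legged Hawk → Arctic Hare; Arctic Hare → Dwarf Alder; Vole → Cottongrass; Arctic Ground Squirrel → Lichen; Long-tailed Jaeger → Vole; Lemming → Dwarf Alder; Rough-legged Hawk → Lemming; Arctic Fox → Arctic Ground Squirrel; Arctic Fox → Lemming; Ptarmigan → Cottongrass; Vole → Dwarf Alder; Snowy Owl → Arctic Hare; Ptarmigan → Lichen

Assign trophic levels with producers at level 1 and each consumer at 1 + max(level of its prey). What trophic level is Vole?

Lichen is a producer → level 1.
Vole eats Lichen (level 1); other prey at levels: Cottongrass 1, Dwarf Alder 1, Arctic Willow 1 → level 2.

Trophic level 2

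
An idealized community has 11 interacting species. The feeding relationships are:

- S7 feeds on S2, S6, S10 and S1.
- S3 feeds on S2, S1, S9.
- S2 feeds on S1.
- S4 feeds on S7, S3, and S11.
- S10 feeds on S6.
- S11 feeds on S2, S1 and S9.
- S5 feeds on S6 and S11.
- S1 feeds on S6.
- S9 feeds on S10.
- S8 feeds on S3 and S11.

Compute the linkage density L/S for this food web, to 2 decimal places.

There are L = 21 links among S = 11 species.
L/S = 21/11 = 1.9091 ≈ 1.91.

L/S = 1.91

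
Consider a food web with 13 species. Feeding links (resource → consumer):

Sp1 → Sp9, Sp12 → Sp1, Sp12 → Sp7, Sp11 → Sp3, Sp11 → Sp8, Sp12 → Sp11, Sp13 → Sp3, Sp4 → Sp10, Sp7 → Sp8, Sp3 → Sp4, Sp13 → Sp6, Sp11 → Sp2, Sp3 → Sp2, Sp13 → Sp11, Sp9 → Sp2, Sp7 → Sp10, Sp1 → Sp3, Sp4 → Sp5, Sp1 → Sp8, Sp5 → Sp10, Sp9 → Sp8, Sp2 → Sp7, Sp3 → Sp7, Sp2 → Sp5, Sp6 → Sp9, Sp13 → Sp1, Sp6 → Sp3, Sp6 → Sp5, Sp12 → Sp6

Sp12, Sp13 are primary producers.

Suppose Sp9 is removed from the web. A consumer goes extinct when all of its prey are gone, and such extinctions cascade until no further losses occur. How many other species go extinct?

Remove Sp9.
Every predator of it retains at least one other prey: Sp2 still has Sp11, Sp3; Sp8 still has Sp11, Sp1, Sp7.
No consumer loses all prey, so no secondary extinctions occur.

0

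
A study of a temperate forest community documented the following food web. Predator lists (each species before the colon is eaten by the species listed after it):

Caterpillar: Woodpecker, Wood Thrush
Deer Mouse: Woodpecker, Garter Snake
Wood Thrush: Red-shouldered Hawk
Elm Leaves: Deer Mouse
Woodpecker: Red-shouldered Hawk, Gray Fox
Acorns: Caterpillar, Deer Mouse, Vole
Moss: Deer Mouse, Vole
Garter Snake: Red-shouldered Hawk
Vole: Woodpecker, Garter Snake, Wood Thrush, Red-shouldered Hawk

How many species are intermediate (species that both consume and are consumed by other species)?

Intermediate species (has both prey and predators): Caterpillar, Deer Mouse, Vole, Woodpecker, Garter Snake, Wood Thrush.
Count: 6.

6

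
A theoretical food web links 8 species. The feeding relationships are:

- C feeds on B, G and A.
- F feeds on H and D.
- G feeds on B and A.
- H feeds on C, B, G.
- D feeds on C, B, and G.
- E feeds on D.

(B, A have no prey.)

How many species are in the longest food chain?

One longest chain: B → G → C → D → E.
It has 5 species and 4 links.

5 species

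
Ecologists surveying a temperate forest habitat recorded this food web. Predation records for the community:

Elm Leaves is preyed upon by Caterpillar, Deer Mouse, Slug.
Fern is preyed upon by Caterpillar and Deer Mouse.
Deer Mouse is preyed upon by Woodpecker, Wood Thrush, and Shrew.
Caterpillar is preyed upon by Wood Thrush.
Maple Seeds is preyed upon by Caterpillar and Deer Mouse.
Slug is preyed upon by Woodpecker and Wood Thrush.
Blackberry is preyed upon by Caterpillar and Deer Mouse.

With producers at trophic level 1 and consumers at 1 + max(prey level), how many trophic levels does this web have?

3

Producers (level 1): Elm Leaves, Fern, Blackberry, Maple Seeds.
Elm Leaves → Deer Mouse → Shrew gives Shrew level 3.
No species has a prey at level 3, so no species reaches level 4.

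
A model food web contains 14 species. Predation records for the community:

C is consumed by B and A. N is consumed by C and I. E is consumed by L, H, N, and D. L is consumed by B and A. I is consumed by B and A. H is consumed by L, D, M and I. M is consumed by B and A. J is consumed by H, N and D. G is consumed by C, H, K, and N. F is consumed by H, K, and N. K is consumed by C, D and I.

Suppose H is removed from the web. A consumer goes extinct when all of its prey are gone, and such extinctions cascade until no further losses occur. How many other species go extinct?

Remove H.
Round 1: M (all prey gone) → extinct.
No further losses. Total secondary extinctions: 1.

1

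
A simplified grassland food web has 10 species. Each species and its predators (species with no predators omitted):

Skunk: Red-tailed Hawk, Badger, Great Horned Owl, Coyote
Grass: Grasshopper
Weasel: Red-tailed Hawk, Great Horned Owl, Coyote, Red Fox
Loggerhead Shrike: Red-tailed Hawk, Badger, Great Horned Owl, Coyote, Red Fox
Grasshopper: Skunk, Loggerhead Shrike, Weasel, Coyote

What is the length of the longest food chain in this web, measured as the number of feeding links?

3 links

One longest chain: Grass → Grasshopper → Skunk → Red-tailed Hawk.
It has 4 species and 3 links.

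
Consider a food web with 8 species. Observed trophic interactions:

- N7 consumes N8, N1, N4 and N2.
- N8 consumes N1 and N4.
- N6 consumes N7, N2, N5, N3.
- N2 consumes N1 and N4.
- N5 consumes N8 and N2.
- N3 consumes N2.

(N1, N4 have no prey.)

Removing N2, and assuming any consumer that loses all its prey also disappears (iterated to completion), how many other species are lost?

Remove N2.
Round 1: N3 (all prey gone) → extinct.
No further losses. Total secondary extinctions: 1.

1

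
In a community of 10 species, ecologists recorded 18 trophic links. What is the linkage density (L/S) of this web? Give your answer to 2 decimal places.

There are L = 18 links among S = 10 species.
L/S = 18/10 = 1.8000 ≈ 1.80.

L/S = 1.80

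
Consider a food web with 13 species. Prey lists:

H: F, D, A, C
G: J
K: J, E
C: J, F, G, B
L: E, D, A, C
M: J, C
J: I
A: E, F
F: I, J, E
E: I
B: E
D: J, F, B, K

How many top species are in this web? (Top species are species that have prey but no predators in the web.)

Top species (has prey, but nothing eats it): M, L, H.
Count: 3.

3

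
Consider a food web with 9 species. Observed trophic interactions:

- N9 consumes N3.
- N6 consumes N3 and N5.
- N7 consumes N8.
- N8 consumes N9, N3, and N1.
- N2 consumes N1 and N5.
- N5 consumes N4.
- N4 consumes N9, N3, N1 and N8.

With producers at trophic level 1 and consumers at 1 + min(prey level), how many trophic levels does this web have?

Producers (level 1): N1, N3.
Following each consumer down to its lowest-level prey: N1 → N8 → N7 (levels 1 through 3).
All prey of N7 (N8 2) are at level 2 or above, so N7 is at level 1 + 2 = 3.
Every consumer has at least one prey at level 2 or below, so none exceeds level 3.

3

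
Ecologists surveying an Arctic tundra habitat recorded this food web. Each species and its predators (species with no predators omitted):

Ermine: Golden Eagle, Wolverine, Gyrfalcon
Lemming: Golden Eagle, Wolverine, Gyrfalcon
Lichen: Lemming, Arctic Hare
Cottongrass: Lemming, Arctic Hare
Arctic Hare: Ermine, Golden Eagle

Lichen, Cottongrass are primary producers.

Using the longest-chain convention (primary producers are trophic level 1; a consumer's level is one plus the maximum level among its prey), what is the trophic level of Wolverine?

Lichen is a producer → level 1.
Arctic Hare eats Lichen (level 1); other prey at levels: Cottongrass 1 → level 2.
Ermine eats Arctic Hare → level 3.
Wolverine eats Ermine (level 3); other prey at levels: Lemming 2 → level 4.

Trophic level 4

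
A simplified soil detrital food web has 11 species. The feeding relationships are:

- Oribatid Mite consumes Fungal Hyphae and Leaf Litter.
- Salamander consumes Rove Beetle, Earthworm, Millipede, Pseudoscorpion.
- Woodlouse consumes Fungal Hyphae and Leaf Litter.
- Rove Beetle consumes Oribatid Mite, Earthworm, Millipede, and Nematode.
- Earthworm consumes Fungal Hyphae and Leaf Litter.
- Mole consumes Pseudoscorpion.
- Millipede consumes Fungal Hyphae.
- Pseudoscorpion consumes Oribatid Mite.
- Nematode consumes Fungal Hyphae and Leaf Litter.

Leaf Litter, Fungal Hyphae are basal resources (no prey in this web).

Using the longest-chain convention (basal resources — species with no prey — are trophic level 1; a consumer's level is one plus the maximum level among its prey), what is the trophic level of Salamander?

Trophic level 4

Leaf Litter has no prey (basal) → level 1.
Oribatid Mite eats Leaf Litter (level 1); other prey at levels: Fungal Hyphae 1 → level 2.
Pseudoscorpion eats Oribatid Mite → level 3.
Salamander eats Pseudoscorpion (level 3); other prey at levels: Millipede 2, Earthworm 2, Rove Beetle 3 → level 4.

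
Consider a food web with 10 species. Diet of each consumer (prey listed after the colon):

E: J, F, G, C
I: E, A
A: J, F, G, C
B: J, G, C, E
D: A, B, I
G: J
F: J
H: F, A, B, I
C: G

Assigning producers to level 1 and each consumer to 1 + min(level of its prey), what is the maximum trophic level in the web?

3

Producers (level 1): J.
Following each consumer down to its lowest-level prey: J → A → D (levels 1 through 3).
All prey of D (A 2, B 2, I 3) are at level 2 or above, so D is at level 1 + 2 = 3.
Every consumer has at least one prey at level 2 or below, so none exceeds level 3.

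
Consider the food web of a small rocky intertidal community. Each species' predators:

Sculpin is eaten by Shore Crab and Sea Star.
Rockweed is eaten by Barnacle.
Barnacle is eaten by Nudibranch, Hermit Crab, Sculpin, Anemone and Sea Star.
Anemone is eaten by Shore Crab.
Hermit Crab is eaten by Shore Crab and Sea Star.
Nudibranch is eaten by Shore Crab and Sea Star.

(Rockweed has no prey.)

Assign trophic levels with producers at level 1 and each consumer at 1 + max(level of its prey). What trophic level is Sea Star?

Trophic level 4

Rockweed is a producer → level 1.
Barnacle eats Rockweed → level 2.
Nudibranch eats Barnacle → level 3.
Sea Star eats Nudibranch (level 3); other prey at levels: Barnacle 2, Hermit Crab 3, Sculpin 3 → level 4.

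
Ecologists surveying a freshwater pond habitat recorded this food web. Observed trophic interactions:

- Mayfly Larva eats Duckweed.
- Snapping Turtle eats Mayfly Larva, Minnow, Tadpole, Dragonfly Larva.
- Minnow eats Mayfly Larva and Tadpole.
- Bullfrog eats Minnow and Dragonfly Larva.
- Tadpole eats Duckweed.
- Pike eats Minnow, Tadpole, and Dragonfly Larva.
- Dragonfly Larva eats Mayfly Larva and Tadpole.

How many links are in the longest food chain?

3 links

One longest chain: Duckweed → Tadpole → Minnow → Pike.
It has 4 species and 3 links.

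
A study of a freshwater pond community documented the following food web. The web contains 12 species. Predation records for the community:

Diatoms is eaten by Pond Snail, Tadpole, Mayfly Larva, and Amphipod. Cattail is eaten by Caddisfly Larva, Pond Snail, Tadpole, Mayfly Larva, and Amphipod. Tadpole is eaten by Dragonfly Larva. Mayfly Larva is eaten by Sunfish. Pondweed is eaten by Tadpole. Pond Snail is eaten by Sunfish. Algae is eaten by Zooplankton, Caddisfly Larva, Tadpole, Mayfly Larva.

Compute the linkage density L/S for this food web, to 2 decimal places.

There are L = 17 links among S = 12 species.
L/S = 17/12 = 1.4167 ≈ 1.42.

L/S = 1.42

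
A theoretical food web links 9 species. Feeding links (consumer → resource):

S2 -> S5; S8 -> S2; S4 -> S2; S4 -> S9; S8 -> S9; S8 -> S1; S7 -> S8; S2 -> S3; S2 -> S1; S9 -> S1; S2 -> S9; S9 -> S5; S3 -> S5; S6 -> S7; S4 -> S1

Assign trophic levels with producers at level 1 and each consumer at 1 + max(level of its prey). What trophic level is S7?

S5 is a producer → level 1.
S9 eats S5 (level 1); other prey at levels: S1 1 → level 2.
S2 eats S9 (level 2); other prey at levels: S5 1, S1 1, S3 2 → level 3.
S8 eats S2 (level 3); other prey at levels: S1 1, S9 2 → level 4.
S7 eats S8 → level 5.

Trophic level 5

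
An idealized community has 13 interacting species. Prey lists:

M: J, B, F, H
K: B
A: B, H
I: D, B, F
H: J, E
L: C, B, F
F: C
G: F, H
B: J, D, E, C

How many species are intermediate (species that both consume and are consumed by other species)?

Intermediate species (has both prey and predators): B, F, H.
Count: 3.

3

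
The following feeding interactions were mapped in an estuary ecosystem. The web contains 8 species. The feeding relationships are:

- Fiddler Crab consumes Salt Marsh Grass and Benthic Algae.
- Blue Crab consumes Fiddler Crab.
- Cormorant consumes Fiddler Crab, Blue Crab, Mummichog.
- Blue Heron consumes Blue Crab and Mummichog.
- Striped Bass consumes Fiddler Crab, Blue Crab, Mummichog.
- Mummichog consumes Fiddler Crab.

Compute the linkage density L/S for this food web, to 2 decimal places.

L/S = 1.50

There are L = 12 links among S = 8 species.
L/S = 12/8 = 1.5000 ≈ 1.50.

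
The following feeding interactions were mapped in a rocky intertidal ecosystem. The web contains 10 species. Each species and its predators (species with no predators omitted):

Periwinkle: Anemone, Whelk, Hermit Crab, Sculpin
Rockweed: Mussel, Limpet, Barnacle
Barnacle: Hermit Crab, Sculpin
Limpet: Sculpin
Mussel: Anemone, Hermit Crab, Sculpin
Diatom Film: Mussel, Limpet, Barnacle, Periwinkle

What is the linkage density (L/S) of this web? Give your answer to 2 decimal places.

L/S = 1.70

There are L = 17 links among S = 10 species.
L/S = 17/10 = 1.7000 ≈ 1.70.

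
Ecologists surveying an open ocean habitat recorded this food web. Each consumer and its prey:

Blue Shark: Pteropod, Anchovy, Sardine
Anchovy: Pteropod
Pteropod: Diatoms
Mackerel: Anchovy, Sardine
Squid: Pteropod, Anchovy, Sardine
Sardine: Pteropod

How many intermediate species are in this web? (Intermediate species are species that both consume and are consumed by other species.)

3

Intermediate species (has both prey and predators): Pteropod, Anchovy, Sardine.
Count: 3.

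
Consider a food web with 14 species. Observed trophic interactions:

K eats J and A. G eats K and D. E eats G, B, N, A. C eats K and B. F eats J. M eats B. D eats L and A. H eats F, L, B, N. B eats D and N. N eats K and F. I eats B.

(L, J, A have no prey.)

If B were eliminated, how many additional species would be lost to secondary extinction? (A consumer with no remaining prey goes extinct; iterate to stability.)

2

Remove B.
Round 1: I (all prey gone), M (all prey gone) → extinct.
No further losses. Total secondary extinctions: 2.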